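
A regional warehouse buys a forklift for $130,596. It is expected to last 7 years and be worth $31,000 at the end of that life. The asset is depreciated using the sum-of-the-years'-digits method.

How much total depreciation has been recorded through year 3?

Depreciable base = $130,596 − $31,000 = $99,596.
Sum of the years' digits = 7+6+5+4+3+2+1 = 28.
Year 1: $99,596 × 7/28 = $24,899. Book value $105,697.
Year 2: $99,596 × 6/28 = $21,342. Book value $84,355.
Year 3: $99,596 × 5/28 = $17,785. Book value $66,570.
Accumulated through year 3 = $130,596 − $66,570 = $64,026.

$64,026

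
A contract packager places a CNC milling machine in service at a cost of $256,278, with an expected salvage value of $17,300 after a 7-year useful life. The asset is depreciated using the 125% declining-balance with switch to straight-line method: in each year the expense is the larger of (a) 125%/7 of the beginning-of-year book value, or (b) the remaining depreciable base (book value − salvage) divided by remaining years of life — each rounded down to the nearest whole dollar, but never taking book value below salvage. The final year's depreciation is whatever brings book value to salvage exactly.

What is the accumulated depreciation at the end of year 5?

$176,728

Depreciable base = $256,278 − $17,300 = $238,978.
Year 1: DB = ⌊$256,278 × 125%/7⌋ = $45,763; SL = ⌊$238,978/7⌋ = $34,139 → take DB $45,763. Book value $210,515.
Year 2: DB = ⌊$210,515 × 125%/7⌋ = $37,591; SL = ⌊$193,215/6⌋ = $32,202 → take DB $37,591. Book value $172,924.
Year 3: DB = ⌊$172,924 × 125%/7⌋ = $30,879; SL = ⌊$155,624/5⌋ = $31,124 → take SL $31,124. Book value $141,800.
Year 4: DB = ⌊$141,800 × 125%/7⌋ = $25,321; SL = ⌊$124,500/4⌋ = $31,125 → take SL $31,125. Book value $110,675.
Year 5: DB = ⌊$110,675 × 125%/7⌋ = $19,763; SL = ⌊$93,375/3⌋ = $31,125 → take SL $31,125. Book value $79,550.
Accumulated through year 5 = $256,278 − $79,550 = $176,728.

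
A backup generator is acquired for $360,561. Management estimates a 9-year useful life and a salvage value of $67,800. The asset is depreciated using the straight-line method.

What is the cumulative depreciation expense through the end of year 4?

$130,116

Depreciable base = $360,561 − $67,800 = $292,761.
Annual expense = $292,761 / 9 = $32,529.
End of year 1: book value $328,032.
End of year 2: book value $295,503.
End of year 3: book value $262,974.
End of year 4: book value $230,445.
Accumulated through year 4 = $360,561 − $230,445 = $130,116.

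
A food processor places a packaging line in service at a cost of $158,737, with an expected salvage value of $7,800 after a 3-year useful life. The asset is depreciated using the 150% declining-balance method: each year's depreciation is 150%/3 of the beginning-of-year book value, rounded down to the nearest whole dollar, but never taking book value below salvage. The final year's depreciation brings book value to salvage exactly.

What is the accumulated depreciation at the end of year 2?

$119,052

Depreciable base = $158,737 − $7,800 = $150,937.
Year 1: ⌊$158,737 × 150%/3⌋ = $79,368. Book value $79,369.
Year 2: ⌊$79,369 × 150%/3⌋ = $39,684. Book value $39,685.
Accumulated through year 2 = $158,737 − $39,685 = $119,052.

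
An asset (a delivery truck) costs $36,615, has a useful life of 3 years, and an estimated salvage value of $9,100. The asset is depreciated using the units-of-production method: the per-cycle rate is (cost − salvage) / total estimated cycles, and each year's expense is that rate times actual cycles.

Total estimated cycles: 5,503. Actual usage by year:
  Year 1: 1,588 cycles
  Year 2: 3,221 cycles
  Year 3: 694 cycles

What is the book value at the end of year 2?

Depreciable base = $36,615 − $9,100 = $27,515.
Rate = $27,515 / 5,503 cycles = $5 per cycle.
Year 1: 1,588 × $5 = $7,940. Book value $28,675.
Year 2: 3,221 × $5 = $16,105. Book value $12,570.

$12,570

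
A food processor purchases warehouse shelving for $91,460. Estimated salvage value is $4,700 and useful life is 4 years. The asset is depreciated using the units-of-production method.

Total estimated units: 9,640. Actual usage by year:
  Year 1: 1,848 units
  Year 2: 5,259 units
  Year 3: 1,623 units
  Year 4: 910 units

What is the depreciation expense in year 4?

$8,190

Depreciable base = $91,460 − $4,700 = $86,760.
Rate = $86,760 / 9,640 units = $9 per unit.
Year 1: 1,848 × $9 = $16,632. Book value $74,828.
Year 2: 5,259 × $9 = $47,331. Book value $27,497.
Year 3: 1,623 × $9 = $14,607. Book value $12,890.
Year 4: 910 × $9 = $8,190. Book value $4,700.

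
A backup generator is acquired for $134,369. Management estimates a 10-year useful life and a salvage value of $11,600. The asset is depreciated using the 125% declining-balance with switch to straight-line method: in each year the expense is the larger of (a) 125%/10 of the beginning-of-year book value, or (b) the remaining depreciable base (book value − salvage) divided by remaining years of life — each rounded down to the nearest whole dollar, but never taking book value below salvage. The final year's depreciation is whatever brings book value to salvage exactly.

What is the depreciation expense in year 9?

$11,195

Depreciable base = $134,369 − $11,600 = $122,769.
Year 1: DB = ⌊$134,369 × 125%/10⌋ = $16,796; SL = ⌊$122,769/10⌋ = $12,276 → take DB $16,796. Book value $117,573.
Year 2: DB = ⌊$117,573 × 125%/10⌋ = $14,696; SL = ⌊$105,973/9⌋ = $11,774 → take DB $14,696. Book value $102,877.
Year 3: DB = ⌊$102,877 × 125%/10⌋ = $12,859; SL = ⌊$91,277/8⌋ = $11,409 → take DB $12,859. Book value $90,018.
Year 4: DB = ⌊$90,018 × 125%/10⌋ = $11,252; SL = ⌊$78,418/7⌋ = $11,202 → take DB $11,252. Book value $78,766.
Year 5: DB = ⌊$78,766 × 125%/10⌋ = $9,845; SL = ⌊$67,166/6⌋ = $11,194 → take SL $11,194. Book value $67,572.
Year 6: DB = ⌊$67,572 × 125%/10⌋ = $8,446; SL = ⌊$55,972/5⌋ = $11,194 → take SL $11,194. Book value $56,378.
Year 7: DB = ⌊$56,378 × 125%/10⌋ = $7,047; SL = ⌊$44,778/4⌋ = $11,194 → take SL $11,194. Book value $45,184.
Year 8: DB = ⌊$45,184 × 125%/10⌋ = $5,648; SL = ⌊$33,584/3⌋ = $11,194 → take SL $11,194. Book value $33,990.
Year 9: DB = ⌊$33,990 × 125%/10⌋ = $4,248; SL = ⌊$22,390/2⌋ = $11,195 → take SL $11,195. Book value $22,795.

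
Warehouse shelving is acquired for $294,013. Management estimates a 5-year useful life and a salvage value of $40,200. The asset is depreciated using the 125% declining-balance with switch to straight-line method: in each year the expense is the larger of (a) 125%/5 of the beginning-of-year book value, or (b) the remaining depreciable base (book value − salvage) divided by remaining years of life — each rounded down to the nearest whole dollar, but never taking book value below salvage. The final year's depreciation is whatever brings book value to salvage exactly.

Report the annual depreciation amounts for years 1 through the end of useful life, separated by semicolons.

$73,503; $55,127; $41,727; $41,728; $41,728

Depreciable base = $294,013 − $40,200 = $253,813.
Year 1: DB = ⌊$294,013 × 125%/5⌋ = $73,503; SL = ⌊$253,813/5⌋ = $50,762 → take DB $73,503. Book value $220,510.
Year 2: DB = ⌊$220,510 × 125%/5⌋ = $55,127; SL = ⌊$180,310/4⌋ = $45,077 → take DB $55,127. Book value $165,383.
Year 3: DB = ⌊$165,383 × 125%/5⌋ = $41,345; SL = ⌊$125,183/3⌋ = $41,727 → take SL $41,727. Book value $123,656.
Year 4: DB = ⌊$123,656 × 125%/5⌋ = $30,914; SL = ⌊$83,456/2⌋ = $41,728 → take SL $41,728. Book value $81,928.
Year 5 (final): $81,928 − $40,200 = $41,728. Book value $40,200.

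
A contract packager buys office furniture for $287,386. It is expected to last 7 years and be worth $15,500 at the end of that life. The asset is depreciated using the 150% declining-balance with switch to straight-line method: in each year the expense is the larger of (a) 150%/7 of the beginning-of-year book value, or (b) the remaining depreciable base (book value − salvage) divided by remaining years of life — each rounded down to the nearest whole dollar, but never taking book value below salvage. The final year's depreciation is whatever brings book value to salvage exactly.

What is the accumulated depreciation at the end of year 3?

$147,986

Depreciable base = $287,386 − $15,500 = $271,886.
Year 1: DB = ⌊$287,386 × 150%/7⌋ = $61,582; SL = ⌊$271,886/7⌋ = $38,840 → take DB $61,582. Book value $225,804.
Year 2: DB = ⌊$225,804 × 150%/7⌋ = $48,386; SL = ⌊$210,304/6⌋ = $35,050 → take DB $48,386. Book value $177,418.
Year 3: DB = ⌊$177,418 × 150%/7⌋ = $38,018; SL = ⌊$161,918/5⌋ = $32,383 → take DB $38,018. Book value $139,400.
Accumulated through year 3 = $287,386 − $139,400 = $147,986.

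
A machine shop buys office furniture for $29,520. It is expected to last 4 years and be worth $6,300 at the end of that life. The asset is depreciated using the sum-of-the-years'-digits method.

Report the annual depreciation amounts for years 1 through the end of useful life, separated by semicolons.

$9,288; $6,966; $4,644; $2,322

Depreciable base = $29,520 − $6,300 = $23,220.
Sum of the years' digits = 4+3+2+1 = 10.
Year 1: $23,220 × 4/10 = $9,288. Book value $20,232.
Year 2: $23,220 × 3/10 = $6,966. Book value $13,266.
Year 3: $23,220 × 2/10 = $4,644. Book value $8,622.
Year 4: $23,220 × 1/10 = $2,322. Book value $6,300.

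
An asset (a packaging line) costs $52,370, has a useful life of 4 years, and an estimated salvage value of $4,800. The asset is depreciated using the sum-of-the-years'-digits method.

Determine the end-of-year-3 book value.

Depreciable base = $52,370 − $4,800 = $47,570.
Sum of the years' digits = 4+3+2+1 = 10.
Year 1: $47,570 × 4/10 = $19,028. Book value $33,342.
Year 2: $47,570 × 3/10 = $14,271. Book value $19,071.
Year 3: $47,570 × 2/10 = $9,514. Book value $9,557.

$9,557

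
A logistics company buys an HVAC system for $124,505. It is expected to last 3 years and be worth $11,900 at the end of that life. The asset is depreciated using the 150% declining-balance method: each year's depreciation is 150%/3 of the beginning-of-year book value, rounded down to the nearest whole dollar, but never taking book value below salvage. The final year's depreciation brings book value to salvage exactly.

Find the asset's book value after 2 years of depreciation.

Depreciable base = $124,505 − $11,900 = $112,605.
Year 1: ⌊$124,505 × 150%/3⌋ = $62,252. Book value $62,253.
Year 2: ⌊$62,253 × 150%/3⌋ = $31,126. Book value $31,127.

$31,127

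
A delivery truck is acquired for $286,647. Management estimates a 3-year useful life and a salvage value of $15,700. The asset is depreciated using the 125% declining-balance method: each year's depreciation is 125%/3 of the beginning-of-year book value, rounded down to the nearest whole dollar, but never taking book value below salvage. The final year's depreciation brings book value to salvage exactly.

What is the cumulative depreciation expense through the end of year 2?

$189,107

Depreciable base = $286,647 − $15,700 = $270,947.
Year 1: ⌊$286,647 × 125%/3⌋ = $119,436. Book value $167,211.
Year 2: ⌊$167,211 × 125%/3⌋ = $69,671. Book value $97,540.
Accumulated through year 2 = $286,647 − $97,540 = $189,107.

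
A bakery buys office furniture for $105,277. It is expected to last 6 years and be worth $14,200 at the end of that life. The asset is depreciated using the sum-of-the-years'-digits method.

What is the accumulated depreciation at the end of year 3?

$65,055

Depreciable base = $105,277 − $14,200 = $91,077.
Sum of the years' digits = 6+5+4+3+2+1 = 21.
Year 1: $91,077 × 6/21 = $26,022. Book value $79,255.
Year 2: $91,077 × 5/21 = $21,685. Book value $57,570.
Year 3: $91,077 × 4/21 = $17,348. Book value $40,222.
Accumulated through year 3 = $105,277 − $40,222 = $65,055.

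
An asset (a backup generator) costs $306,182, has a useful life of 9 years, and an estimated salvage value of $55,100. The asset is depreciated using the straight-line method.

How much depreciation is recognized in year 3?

Depreciable base = $306,182 − $55,100 = $251,082.
Annual expense = $251,082 / 9 = $27,898.

$27,898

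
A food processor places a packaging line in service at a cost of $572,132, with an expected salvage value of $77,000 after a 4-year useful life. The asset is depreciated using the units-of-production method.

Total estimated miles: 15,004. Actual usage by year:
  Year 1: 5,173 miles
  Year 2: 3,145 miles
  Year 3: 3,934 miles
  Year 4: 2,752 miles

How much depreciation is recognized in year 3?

$129,822

Depreciable base = $572,132 − $77,000 = $495,132.
Rate = $495,132 / 15,004 miles = $33 per mile.
Year 1: 5,173 × $33 = $170,709. Book value $401,423.
Year 2: 3,145 × $33 = $103,785. Book value $297,638.
Year 3: 3,934 × $33 = $129,822. Book value $167,816.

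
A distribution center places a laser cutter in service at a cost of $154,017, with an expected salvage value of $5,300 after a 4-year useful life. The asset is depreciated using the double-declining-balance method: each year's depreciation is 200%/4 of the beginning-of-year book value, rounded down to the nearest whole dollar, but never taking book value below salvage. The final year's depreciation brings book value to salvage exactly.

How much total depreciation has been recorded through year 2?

$115,512

Depreciable base = $154,017 − $5,300 = $148,717.
Year 1: ⌊$154,017 × 200%/4⌋ = $77,008. Book value $77,009.
Year 2: ⌊$77,009 × 200%/4⌋ = $38,504. Book value $38,505.
Accumulated through year 2 = $154,017 − $38,505 = $115,512.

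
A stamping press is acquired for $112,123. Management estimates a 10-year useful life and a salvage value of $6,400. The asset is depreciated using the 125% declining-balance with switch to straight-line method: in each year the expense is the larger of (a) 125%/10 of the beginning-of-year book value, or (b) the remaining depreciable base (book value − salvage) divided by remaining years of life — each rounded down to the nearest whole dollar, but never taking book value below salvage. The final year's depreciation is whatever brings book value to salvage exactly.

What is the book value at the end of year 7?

$35,851

Depreciable base = $112,123 − $6,400 = $105,723.
Year 1: DB = ⌊$112,123 × 125%/10⌋ = $14,015; SL = ⌊$105,723/10⌋ = $10,572 → take DB $14,015. Book value $98,108.
Year 2: DB = ⌊$98,108 × 125%/10⌋ = $12,263; SL = ⌊$91,708/9⌋ = $10,189 → take DB $12,263. Book value $85,845.
Year 3: DB = ⌊$85,845 × 125%/10⌋ = $10,730; SL = ⌊$79,445/8⌋ = $9,930 → take DB $10,730. Book value $75,115.
Year 4: DB = ⌊$75,115 × 125%/10⌋ = $9,389; SL = ⌊$68,715/7⌋ = $9,816 → take SL $9,816. Book value $65,299.
Year 5: DB = ⌊$65,299 × 125%/10⌋ = $8,162; SL = ⌊$58,899/6⌋ = $9,816 → take SL $9,816. Book value $55,483.
Year 6: DB = ⌊$55,483 × 125%/10⌋ = $6,935; SL = ⌊$49,083/5⌋ = $9,816 → take SL $9,816. Book value $45,667.
Year 7: DB = ⌊$45,667 × 125%/10⌋ = $5,708; SL = ⌊$39,267/4⌋ = $9,816 → take SL $9,816. Book value $35,851.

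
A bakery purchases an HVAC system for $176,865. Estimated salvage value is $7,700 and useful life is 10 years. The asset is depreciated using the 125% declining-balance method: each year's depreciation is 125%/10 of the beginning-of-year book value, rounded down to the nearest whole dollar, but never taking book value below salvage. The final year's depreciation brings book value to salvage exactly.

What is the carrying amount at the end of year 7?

Depreciable base = $176,865 − $7,700 = $169,165.
Year 1: ⌊$176,865 × 125%/10⌋ = $22,108. Book value $154,757.
Year 2: ⌊$154,757 × 125%/10⌋ = $19,344. Book value $135,413.
Year 3: ⌊$135,413 × 125%/10⌋ = $16,926. Book value $118,487.
Year 4: ⌊$118,487 × 125%/10⌋ = $14,810. Book value $103,677.
Year 5: ⌊$103,677 × 125%/10⌋ = $12,959. Book value $90,718.
Year 6: ⌊$90,718 × 125%/10⌋ = $11,339. Book value $79,379.
Year 7: ⌊$79,379 × 125%/10⌋ = $9,922. Book value $69,457.

$69,457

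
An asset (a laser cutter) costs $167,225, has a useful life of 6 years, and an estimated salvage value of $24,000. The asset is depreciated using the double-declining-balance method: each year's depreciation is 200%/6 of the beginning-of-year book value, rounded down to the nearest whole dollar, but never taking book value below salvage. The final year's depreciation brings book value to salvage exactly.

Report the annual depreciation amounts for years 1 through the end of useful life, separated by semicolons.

$55,741; $37,161; $24,774; $16,516; $9,033; $0

Depreciable base = $167,225 − $24,000 = $143,225.
Year 1: ⌊$167,225 × 200%/6⌋ = $55,741. Book value $111,484.
Year 2: ⌊$111,484 × 200%/6⌋ = $37,161. Book value $74,323.
Year 3: ⌊$74,323 × 200%/6⌋ = $24,774. Book value $49,549.
Year 4: ⌊$49,549 × 200%/6⌋ = $16,516. Book value $33,033.
Year 5: ⌊$33,033 × 200%/6⌋ = $11,011, capped at $9,033. Book value $24,000.
Year 6 (final): $24,000 − $24,000 = $0. Book value $24,000.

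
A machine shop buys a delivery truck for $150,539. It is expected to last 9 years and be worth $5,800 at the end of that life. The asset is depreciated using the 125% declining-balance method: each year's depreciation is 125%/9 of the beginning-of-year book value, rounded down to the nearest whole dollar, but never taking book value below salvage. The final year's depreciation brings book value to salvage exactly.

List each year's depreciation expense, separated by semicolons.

$20,908; $18,004; $15,503; $13,350; $11,496; $9,899; $8,524; $7,340; $39,715

Depreciable base = $150,539 − $5,800 = $144,739.
Year 1: ⌊$150,539 × 125%/9⌋ = $20,908. Book value $129,631.
Year 2: ⌊$129,631 × 125%/9⌋ = $18,004. Book value $111,627.
Year 3: ⌊$111,627 × 125%/9⌋ = $15,503. Book value $96,124.
Year 4: ⌊$96,124 × 125%/9⌋ = $13,350. Book value $82,774.
Year 5: ⌊$82,774 × 125%/9⌋ = $11,496. Book value $71,278.
Year 6: ⌊$71,278 × 125%/9⌋ = $9,899. Book value $61,379.
Year 7: ⌊$61,379 × 125%/9⌋ = $8,524. Book value $52,855.
Year 8: ⌊$52,855 × 125%/9⌋ = $7,340. Book value $45,515.
Year 9 (final): $45,515 − $5,800 = $39,715. Book value $5,800.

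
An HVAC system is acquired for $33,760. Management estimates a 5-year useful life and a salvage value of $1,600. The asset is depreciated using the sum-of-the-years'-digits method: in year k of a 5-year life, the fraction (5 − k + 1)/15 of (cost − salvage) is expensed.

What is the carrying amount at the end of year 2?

Depreciable base = $33,760 − $1,600 = $32,160.
Sum of the years' digits = 5+4+3+2+1 = 15.
Year 1: $32,160 × 5/15 = $10,720. Book value $23,040.
Year 2: $32,160 × 4/15 = $8,576. Book value $14,464.

$14,464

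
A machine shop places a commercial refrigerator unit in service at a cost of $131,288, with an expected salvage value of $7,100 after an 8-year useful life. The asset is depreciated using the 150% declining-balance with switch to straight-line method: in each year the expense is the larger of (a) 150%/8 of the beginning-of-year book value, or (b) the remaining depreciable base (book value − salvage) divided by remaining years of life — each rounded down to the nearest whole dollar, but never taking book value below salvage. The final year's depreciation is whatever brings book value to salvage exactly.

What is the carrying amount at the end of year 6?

$32,160

Depreciable base = $131,288 − $7,100 = $124,188.
Year 1: DB = ⌊$131,288 × 150%/8⌋ = $24,616; SL = ⌊$124,188/8⌋ = $15,523 → take DB $24,616. Book value $106,672.
Year 2: DB = ⌊$106,672 × 150%/8⌋ = $20,001; SL = ⌊$99,572/7⌋ = $14,224 → take DB $20,001. Book value $86,671.
Year 3: DB = ⌊$86,671 × 150%/8⌋ = $16,250; SL = ⌊$79,571/6⌋ = $13,261 → take DB $16,250. Book value $70,421.
Year 4: DB = ⌊$70,421 × 150%/8⌋ = $13,203; SL = ⌊$63,321/5⌋ = $12,664 → take DB $13,203. Book value $57,218.
Year 5: DB = ⌊$57,218 × 150%/8⌋ = $10,728; SL = ⌊$50,118/4⌋ = $12,529 → take SL $12,529. Book value $44,689.
Year 6: DB = ⌊$44,689 × 150%/8⌋ = $8,379; SL = ⌊$37,589/3⌋ = $12,529 → take SL $12,529. Book value $32,160.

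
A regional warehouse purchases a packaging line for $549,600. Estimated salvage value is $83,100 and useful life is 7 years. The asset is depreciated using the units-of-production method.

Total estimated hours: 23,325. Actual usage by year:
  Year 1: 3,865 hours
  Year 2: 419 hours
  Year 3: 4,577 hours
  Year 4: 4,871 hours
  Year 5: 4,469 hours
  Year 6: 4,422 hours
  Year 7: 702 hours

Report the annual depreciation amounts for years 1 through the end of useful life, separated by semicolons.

$77,300; $8,380; $91,540; $97,420; $89,380; $88,440; $14,040

Depreciable base = $549,600 − $83,100 = $466,500.
Rate = $466,500 / 23,325 hours = $20 per hour.
Year 1: 3,865 × $20 = $77,300. Book value $472,300.
Year 2: 419 × $20 = $8,380. Book value $463,920.
Year 3: 4,577 × $20 = $91,540. Book value $372,380.
Year 4: 4,871 × $20 = $97,420. Book value $274,960.
Year 5: 4,469 × $20 = $89,380. Book value $185,580.
Year 6: 4,422 × $20 = $88,440. Book value $97,140.
Year 7: 702 × $20 = $14,040. Book value $83,100.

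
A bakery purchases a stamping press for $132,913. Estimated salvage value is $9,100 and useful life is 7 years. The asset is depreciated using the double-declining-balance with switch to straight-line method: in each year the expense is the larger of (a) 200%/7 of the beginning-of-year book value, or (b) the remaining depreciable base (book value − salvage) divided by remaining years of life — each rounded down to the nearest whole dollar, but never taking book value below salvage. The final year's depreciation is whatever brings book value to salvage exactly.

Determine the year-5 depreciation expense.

Depreciable base = $132,913 − $9,100 = $123,813.
Year 1: DB = ⌊$132,913 × 200%/7⌋ = $37,975; SL = ⌊$123,813/7⌋ = $17,687 → take DB $37,975. Book value $94,938.
Year 2: DB = ⌊$94,938 × 200%/7⌋ = $27,125; SL = ⌊$85,838/6⌋ = $14,306 → take DB $27,125. Book value $67,813.
Year 3: DB = ⌊$67,813 × 200%/7⌋ = $19,375; SL = ⌊$58,713/5⌋ = $11,742 → take DB $19,375. Book value $48,438.
Year 4: DB = ⌊$48,438 × 200%/7⌋ = $13,839; SL = ⌊$39,338/4⌋ = $9,834 → take DB $13,839. Book value $34,599.
Year 5: DB = ⌊$34,599 × 200%/7⌋ = $9,885; SL = ⌊$25,499/3⌋ = $8,499 → take DB $9,885. Book value $24,714.

$9,885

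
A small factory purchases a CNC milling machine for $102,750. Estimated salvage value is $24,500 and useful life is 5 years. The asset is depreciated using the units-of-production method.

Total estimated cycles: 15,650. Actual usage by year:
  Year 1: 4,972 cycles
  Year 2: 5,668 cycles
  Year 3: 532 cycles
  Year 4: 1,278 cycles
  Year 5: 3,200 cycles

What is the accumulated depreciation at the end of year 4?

Depreciable base = $102,750 − $24,500 = $78,250.
Rate = $78,250 / 15,650 cycles = $5 per cycle.
Year 1: 4,972 × $5 = $24,860. Book value $77,890.
Year 2: 5,668 × $5 = $28,340. Book value $49,550.
Year 3: 532 × $5 = $2,660. Book value $46,890.
Year 4: 1,278 × $5 = $6,390. Book value $40,500.
Accumulated through year 4 = $102,750 − $40,500 = $62,250.

$62,250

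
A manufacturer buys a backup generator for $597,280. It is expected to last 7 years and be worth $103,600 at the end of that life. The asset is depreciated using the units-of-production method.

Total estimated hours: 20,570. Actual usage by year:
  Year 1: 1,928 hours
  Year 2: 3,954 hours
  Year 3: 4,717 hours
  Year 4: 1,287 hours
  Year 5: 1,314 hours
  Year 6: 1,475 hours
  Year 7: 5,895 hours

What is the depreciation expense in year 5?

$31,536

Depreciable base = $597,280 − $103,600 = $493,680.
Rate = $493,680 / 20,570 hours = $24 per hour.
Year 1: 1,928 × $24 = $46,272. Book value $551,008.
Year 2: 3,954 × $24 = $94,896. Book value $456,112.
Year 3: 4,717 × $24 = $113,208. Book value $342,904.
Year 4: 1,287 × $24 = $30,888. Book value $312,016.
Year 5: 1,314 × $24 = $31,536. Book value $280,480.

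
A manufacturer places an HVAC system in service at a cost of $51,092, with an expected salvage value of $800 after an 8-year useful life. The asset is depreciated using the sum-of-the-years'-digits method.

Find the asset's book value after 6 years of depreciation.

Depreciable base = $51,092 − $800 = $50,292.
Sum of the years' digits = 8+7+6+5+4+3+2+1 = 36.
Year 1: $50,292 × 8/36 = $11,176. Book value $39,916.
Year 2: $50,292 × 7/36 = $9,779. Book value $30,137.
Year 3: $50,292 × 6/36 = $8,382. Book value $21,755.
Year 4: $50,292 × 5/36 = $6,985. Book value $14,770.
Year 5: $50,292 × 4/36 = $5,588. Book value $9,182.
Year 6: $50,292 × 3/36 = $4,191. Book value $4,991.

$4,991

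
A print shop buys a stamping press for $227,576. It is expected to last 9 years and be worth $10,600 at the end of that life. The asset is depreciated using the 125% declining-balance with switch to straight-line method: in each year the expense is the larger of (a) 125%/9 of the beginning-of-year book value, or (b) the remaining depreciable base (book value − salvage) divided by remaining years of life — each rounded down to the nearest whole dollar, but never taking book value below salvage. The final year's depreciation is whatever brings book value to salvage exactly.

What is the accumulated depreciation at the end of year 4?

$104,713

Depreciable base = $227,576 − $10,600 = $216,976.
Year 1: DB = ⌊$227,576 × 125%/9⌋ = $31,607; SL = ⌊$216,976/9⌋ = $24,108 → take DB $31,607. Book value $195,969.
Year 2: DB = ⌊$195,969 × 125%/9⌋ = $27,217; SL = ⌊$185,369/8⌋ = $23,171 → take DB $27,217. Book value $168,752.
Year 3: DB = ⌊$168,752 × 125%/9⌋ = $23,437; SL = ⌊$158,152/7⌋ = $22,593 → take DB $23,437. Book value $145,315.
Year 4: DB = ⌊$145,315 × 125%/9⌋ = $20,182; SL = ⌊$134,715/6⌋ = $22,452 → take SL $22,452. Book value $122,863.
Accumulated through year 4 = $227,576 − $122,863 = $104,713.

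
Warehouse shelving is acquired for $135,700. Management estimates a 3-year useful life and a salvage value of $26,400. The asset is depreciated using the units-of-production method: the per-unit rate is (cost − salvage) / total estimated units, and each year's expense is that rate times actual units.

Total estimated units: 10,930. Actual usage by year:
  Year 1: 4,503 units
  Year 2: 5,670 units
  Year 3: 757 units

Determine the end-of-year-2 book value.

Depreciable base = $135,700 − $26,400 = $109,300.
Rate = $109,300 / 10,930 units = $10 per unit.
Year 1: 4,503 × $10 = $45,030. Book value $90,670.
Year 2: 5,670 × $10 = $56,700. Book value $33,970.

$33,970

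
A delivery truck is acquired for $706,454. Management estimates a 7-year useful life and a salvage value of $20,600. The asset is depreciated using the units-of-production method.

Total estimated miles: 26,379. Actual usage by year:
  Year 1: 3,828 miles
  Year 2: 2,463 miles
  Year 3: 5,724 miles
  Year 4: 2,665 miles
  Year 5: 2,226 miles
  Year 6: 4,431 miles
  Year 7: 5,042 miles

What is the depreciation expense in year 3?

$148,824

Depreciable base = $706,454 − $20,600 = $685,854.
Rate = $685,854 / 26,379 miles = $26 per mile.
Year 1: 3,828 × $26 = $99,528. Book value $606,926.
Year 2: 2,463 × $26 = $64,038. Book value $542,888.
Year 3: 5,724 × $26 = $148,824. Book value $394,064.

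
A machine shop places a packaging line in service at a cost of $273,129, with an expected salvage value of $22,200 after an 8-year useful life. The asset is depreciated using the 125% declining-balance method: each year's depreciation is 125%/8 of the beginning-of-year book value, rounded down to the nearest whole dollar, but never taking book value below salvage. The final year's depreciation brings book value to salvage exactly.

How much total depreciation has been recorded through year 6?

$174,579

Depreciable base = $273,129 − $22,200 = $250,929.
Year 1: ⌊$273,129 × 125%/8⌋ = $42,676. Book value $230,453.
Year 2: ⌊$230,453 × 125%/8⌋ = $36,008. Book value $194,445.
Year 3: ⌊$194,445 × 125%/8⌋ = $30,382. Book value $164,063.
Year 4: ⌊$164,063 × 125%/8⌋ = $25,634. Book value $138,429.
Year 5: ⌊$138,429 × 125%/8⌋ = $21,629. Book value $116,800.
Year 6: ⌊$116,800 × 125%/8⌋ = $18,250. Book value $98,550.
Accumulated through year 6 = $273,129 − $98,550 = $174,579.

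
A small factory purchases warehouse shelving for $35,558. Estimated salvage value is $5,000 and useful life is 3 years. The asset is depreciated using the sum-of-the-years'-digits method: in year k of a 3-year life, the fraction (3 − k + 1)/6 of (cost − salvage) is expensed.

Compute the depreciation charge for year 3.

Depreciable base = $35,558 − $5,000 = $30,558.
Sum of the years' digits = 3+2+1 = 6.
Year 1: $30,558 × 3/6 = $15,279. Book value $20,279.
Year 2: $30,558 × 2/6 = $10,186. Book value $10,093.
Year 3: $30,558 × 1/6 = $5,093. Book value $5,000.

$5,093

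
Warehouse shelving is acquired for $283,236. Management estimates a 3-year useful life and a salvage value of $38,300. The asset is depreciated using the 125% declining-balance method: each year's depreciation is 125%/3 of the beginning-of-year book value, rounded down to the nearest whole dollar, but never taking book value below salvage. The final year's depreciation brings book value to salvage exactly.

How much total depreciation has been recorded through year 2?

Depreciable base = $283,236 − $38,300 = $244,936.
Year 1: ⌊$283,236 × 125%/3⌋ = $118,015. Book value $165,221.
Year 2: ⌊$165,221 × 125%/3⌋ = $68,842. Book value $96,379.
Accumulated through year 2 = $283,236 − $96,379 = $186,857.

$186,857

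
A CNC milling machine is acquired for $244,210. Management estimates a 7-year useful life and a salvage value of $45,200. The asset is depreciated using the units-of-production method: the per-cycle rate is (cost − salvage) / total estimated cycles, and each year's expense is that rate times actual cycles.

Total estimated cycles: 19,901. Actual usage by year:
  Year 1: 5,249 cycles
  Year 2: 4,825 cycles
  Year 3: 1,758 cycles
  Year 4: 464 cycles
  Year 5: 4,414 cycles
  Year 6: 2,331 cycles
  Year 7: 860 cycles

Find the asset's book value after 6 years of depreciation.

$53,800

Depreciable base = $244,210 − $45,200 = $199,010.
Rate = $199,010 / 19,901 cycles = $10 per cycle.
Year 1: 5,249 × $10 = $52,490. Book value $191,720.
Year 2: 4,825 × $10 = $48,250. Book value $143,470.
Year 3: 1,758 × $10 = $17,580. Book value $125,890.
Year 4: 464 × $10 = $4,640. Book value $121,250.
Year 5: 4,414 × $10 = $44,140. Book value $77,110.
Year 6: 2,331 × $10 = $23,310. Book value $53,800.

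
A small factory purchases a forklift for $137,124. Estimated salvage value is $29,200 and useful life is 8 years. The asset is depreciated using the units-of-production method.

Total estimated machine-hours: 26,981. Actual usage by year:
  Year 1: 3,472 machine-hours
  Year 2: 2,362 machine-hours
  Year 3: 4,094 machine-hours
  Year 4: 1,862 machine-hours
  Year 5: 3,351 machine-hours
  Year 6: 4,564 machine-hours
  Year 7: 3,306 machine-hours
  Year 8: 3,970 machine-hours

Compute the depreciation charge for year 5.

$13,404

Depreciable base = $137,124 − $29,200 = $107,924.
Rate = $107,924 / 26,981 machine-hours = $4 per machine-hour.
Year 1: 3,472 × $4 = $13,888. Book value $123,236.
Year 2: 2,362 × $4 = $9,448. Book value $113,788.
Year 3: 4,094 × $4 = $16,376. Book value $97,412.
Year 4: 1,862 × $4 = $7,448. Book value $89,964.
Year 5: 3,351 × $4 = $13,404. Book value $76,560.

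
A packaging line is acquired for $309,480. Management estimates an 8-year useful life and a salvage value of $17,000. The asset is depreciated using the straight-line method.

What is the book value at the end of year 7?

$53,560

Depreciable base = $309,480 − $17,000 = $292,480.
Annual expense = $292,480 / 8 = $36,560.
End of year 1: book value $272,920.
End of year 2: book value $236,360.
End of year 3: book value $199,800.
End of year 4: book value $163,240.
End of year 5: book value $126,680.
End of year 6: book value $90,120.
End of year 7: book value $53,560.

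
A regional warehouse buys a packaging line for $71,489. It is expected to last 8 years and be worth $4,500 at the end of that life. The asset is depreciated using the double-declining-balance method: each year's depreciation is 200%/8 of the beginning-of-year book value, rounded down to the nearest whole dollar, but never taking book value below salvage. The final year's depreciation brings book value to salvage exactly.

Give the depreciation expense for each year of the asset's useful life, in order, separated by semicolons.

Depreciable base = $71,489 − $4,500 = $66,989.
Year 1: ⌊$71,489 × 200%/8⌋ = $17,872. Book value $53,617.
Year 2: ⌊$53,617 × 200%/8⌋ = $13,404. Book value $40,213.
Year 3: ⌊$40,213 × 200%/8⌋ = $10,053. Book value $30,160.
Year 4: ⌊$30,160 × 200%/8⌋ = $7,540. Book value $22,620.
Year 5: ⌊$22,620 × 200%/8⌋ = $5,655. Book value $16,965.
Year 6: ⌊$16,965 × 200%/8⌋ = $4,241. Book value $12,724.
Year 7: ⌊$12,724 × 200%/8⌋ = $3,181. Book value $9,543.
Year 8 (final): $9,543 − $4,500 = $5,043. Book value $4,500.

$17,872; $13,404; $10,053; $7,540; $5,655; $4,241; $3,181; $5,043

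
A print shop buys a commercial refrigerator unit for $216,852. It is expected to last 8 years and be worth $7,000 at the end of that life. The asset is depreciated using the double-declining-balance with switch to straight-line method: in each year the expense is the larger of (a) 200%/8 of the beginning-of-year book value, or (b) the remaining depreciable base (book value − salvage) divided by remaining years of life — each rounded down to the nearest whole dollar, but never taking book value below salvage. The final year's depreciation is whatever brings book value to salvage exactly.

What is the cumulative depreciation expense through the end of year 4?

$148,238

Depreciable base = $216,852 − $7,000 = $209,852.
Year 1: DB = ⌊$216,852 × 200%/8⌋ = $54,213; SL = ⌊$209,852/8⌋ = $26,231 → take DB $54,213. Book value $162,639.
Year 2: DB = ⌊$162,639 × 200%/8⌋ = $40,659; SL = ⌊$155,639/7⌋ = $22,234 → take DB $40,659. Book value $121,980.
Year 3: DB = ⌊$121,980 × 200%/8⌋ = $30,495; SL = ⌊$114,980/6⌋ = $19,163 → take DB $30,495. Book value $91,485.
Year 4: DB = ⌊$91,485 × 200%/8⌋ = $22,871; SL = ⌊$84,485/5⌋ = $16,897 → take DB $22,871. Book value $68,614.
Accumulated through year 4 = $216,852 − $68,614 = $148,238.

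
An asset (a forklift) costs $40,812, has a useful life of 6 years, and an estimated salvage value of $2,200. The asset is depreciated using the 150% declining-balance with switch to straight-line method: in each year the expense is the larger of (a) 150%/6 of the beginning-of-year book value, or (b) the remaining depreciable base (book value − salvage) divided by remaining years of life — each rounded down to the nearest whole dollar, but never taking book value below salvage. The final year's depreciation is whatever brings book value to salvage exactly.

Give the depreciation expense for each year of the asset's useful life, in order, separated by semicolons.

Depreciable base = $40,812 − $2,200 = $38,612.
Year 1: DB = ⌊$40,812 × 150%/6⌋ = $10,203; SL = ⌊$38,612/6⌋ = $6,435 → take DB $10,203. Book value $30,609.
Year 2: DB = ⌊$30,609 × 150%/6⌋ = $7,652; SL = ⌊$28,409/5⌋ = $5,681 → take DB $7,652. Book value $22,957.
Year 3: DB = ⌊$22,957 × 150%/6⌋ = $5,739; SL = ⌊$20,757/4⌋ = $5,189 → take DB $5,739. Book value $17,218.
Year 4: DB = ⌊$17,218 × 150%/6⌋ = $4,304; SL = ⌊$15,018/3⌋ = $5,006 → take SL $5,006. Book value $12,212.
Year 5: DB = ⌊$12,212 × 150%/6⌋ = $3,053; SL = ⌊$10,012/2⌋ = $5,006 → take SL $5,006. Book value $7,206.
Year 6 (final): $7,206 − $2,200 = $5,006. Book value $2,200.

$10,203; $7,652; $5,739; $5,006; $5,006; $5,006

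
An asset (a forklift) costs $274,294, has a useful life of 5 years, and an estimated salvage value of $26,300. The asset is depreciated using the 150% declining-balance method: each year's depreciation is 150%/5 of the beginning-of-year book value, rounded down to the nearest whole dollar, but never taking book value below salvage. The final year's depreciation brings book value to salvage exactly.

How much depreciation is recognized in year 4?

Depreciable base = $274,294 − $26,300 = $247,994.
Year 1: ⌊$274,294 × 150%/5⌋ = $82,288. Book value $192,006.
Year 2: ⌊$192,006 × 150%/5⌋ = $57,601. Book value $134,405.
Year 3: ⌊$134,405 × 150%/5⌋ = $40,321. Book value $94,084.
Year 4: ⌊$94,084 × 150%/5⌋ = $28,225. Book value $65,859.

$28,225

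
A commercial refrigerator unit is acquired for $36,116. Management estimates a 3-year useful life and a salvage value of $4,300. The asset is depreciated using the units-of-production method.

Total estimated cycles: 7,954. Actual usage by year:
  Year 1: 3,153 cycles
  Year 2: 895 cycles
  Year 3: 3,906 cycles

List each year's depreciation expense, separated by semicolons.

$12,612; $3,580; $15,624

Depreciable base = $36,116 − $4,300 = $31,816.
Rate = $31,816 / 7,954 cycles = $4 per cycle.
Year 1: 3,153 × $4 = $12,612. Book value $23,504.
Year 2: 895 × $4 = $3,580. Book value $19,924.
Year 3: 3,906 × $4 = $15,624. Book value $4,300.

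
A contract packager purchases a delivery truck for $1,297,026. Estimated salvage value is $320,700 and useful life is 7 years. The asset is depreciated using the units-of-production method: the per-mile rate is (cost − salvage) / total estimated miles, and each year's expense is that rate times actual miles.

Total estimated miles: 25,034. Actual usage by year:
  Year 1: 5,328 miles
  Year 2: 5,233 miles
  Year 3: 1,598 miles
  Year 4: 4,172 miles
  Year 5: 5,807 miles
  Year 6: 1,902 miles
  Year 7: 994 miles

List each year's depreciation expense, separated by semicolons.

Depreciable base = $1,297,026 − $320,700 = $976,326.
Rate = $976,326 / 25,034 miles = $39 per mile.
Year 1: 5,328 × $39 = $207,792. Book value $1,089,234.
Year 2: 5,233 × $39 = $204,087. Book value $885,147.
Year 3: 1,598 × $39 = $62,322. Book value $822,825.
Year 4: 4,172 × $39 = $162,708. Book value $660,117.
Year 5: 5,807 × $39 = $226,473. Book value $433,644.
Year 6: 1,902 × $39 = $74,178. Book value $359,466.
Year 7: 994 × $39 = $38,766. Book value $320,700.

$207,792; $204,087; $62,322; $162,708; $226,473; $74,178; $38,766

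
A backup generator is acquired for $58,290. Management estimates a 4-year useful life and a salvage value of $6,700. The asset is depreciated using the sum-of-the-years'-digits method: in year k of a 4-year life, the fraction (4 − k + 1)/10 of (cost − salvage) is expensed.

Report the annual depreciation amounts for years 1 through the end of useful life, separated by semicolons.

Depreciable base = $58,290 − $6,700 = $51,590.
Sum of the years' digits = 4+3+2+1 = 10.
Year 1: $51,590 × 4/10 = $20,636. Book value $37,654.
Year 2: $51,590 × 3/10 = $15,477. Book value $22,177.
Year 3: $51,590 × 2/10 = $10,318. Book value $11,859.
Year 4: $51,590 × 1/10 = $5,159. Book value $6,700.

$20,636; $15,477; $10,318; $5,159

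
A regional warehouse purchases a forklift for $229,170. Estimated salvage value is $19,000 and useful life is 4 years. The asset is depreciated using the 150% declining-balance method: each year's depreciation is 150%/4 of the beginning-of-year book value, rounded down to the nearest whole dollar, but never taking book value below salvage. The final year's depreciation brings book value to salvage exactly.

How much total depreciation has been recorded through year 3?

Depreciable base = $229,170 − $19,000 = $210,170.
Year 1: ⌊$229,170 × 150%/4⌋ = $85,938. Book value $143,232.
Year 2: ⌊$143,232 × 150%/4⌋ = $53,712. Book value $89,520.
Year 3: ⌊$89,520 × 150%/4⌋ = $33,570. Book value $55,950.
Accumulated through year 3 = $229,170 − $55,950 = $173,220.

$173,220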